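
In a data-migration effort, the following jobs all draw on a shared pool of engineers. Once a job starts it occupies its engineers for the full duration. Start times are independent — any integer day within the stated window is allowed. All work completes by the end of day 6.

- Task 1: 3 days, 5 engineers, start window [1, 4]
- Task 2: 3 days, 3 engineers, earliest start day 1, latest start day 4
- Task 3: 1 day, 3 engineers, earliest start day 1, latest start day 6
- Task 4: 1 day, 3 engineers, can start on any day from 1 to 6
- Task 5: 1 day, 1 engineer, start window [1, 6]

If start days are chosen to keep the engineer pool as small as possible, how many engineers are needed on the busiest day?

6

Early-start (Task 1@1, Task 2@1, Task 3@1, Task 4@1, Task 5@1) gives peak 15: d1:15  d2:8  d3:8  d4:0  d5:0  d6:0.
Shift Task 2→4, Task 3→4, Task 4→5.
Schedule Task 1@1, Task 2@4, Task 3@4, Task 4@5, Task 5@1: d1:6  d2:5  d3:5  d4:6  d5:6  d6:3 — peak 6.
Total engineer-days = 31 over 6 days ⇒ peak ≥ ⌈31/6⌉ = 6, so 6 is optimal.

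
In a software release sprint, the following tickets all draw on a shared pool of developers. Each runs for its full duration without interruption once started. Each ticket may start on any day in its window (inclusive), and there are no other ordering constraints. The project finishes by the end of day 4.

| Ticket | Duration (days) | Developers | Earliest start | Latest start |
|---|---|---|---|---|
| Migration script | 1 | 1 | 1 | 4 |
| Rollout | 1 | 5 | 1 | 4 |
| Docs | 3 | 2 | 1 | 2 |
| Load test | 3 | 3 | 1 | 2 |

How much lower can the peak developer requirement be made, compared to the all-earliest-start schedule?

5

Early-start peak: d1:11  d2:5  d3:5  d4:0 ⇒ 11.
Leveled (Migration script@1, Rollout@1, Docs@2, Load test@2): d1:6  d2:5  d3:5  d4:5 ⇒ 6.
Reduction 11 − 6 = 5.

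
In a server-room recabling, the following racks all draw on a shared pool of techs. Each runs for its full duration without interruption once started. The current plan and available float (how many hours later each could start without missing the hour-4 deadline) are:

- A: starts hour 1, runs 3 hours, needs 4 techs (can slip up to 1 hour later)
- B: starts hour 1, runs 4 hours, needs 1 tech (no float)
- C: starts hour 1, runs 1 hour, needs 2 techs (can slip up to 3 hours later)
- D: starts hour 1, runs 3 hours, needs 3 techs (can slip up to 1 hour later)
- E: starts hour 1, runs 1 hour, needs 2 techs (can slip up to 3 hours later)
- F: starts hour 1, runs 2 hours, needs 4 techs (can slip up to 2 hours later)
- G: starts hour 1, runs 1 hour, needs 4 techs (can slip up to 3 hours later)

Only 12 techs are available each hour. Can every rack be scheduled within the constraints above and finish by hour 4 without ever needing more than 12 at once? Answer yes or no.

Schedule A@1, B@1, C@1, D@1, E@1, F@2, G@4: h1:12  h2:12  h3:12  h4:5 — peak 12 ≤ 12.

yes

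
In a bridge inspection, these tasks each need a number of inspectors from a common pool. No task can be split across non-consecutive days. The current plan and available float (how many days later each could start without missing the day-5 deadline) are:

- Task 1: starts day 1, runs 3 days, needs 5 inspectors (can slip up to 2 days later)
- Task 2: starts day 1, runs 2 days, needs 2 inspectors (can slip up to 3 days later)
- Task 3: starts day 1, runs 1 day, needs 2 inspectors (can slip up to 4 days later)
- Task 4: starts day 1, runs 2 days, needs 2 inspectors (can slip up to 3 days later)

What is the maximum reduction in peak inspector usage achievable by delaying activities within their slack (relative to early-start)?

Early-start peak: d1:11  d2:9  d3:5  d4:0  d5:0 ⇒ 11.
Leveled (Task 1@1, Task 2@4, Task 3@4, Task 4@4): d1:5  d2:5  d3:5  d4:6  d5:4 ⇒ 6.
Reduction 11 − 6 = 5.

5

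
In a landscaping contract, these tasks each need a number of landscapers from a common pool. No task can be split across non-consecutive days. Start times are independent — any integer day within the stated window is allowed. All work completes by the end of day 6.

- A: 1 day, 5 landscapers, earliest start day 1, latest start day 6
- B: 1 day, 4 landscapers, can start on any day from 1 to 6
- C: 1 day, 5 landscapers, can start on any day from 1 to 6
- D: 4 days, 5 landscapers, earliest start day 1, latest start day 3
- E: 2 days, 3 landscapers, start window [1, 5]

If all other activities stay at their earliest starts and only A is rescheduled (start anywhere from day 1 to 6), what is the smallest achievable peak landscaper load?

A@1: d1:22  d2:8  d3:5  d4:5  d5:0  d6:0 → peak 22
A@2: d1:17  d2:13  d3:5  d4:5  d5:0  d6:0 → peak 17
A@3: d1:17  d2:8  d3:10  d4:5  d5:0  d6:0 → peak 17
A@4: d1:17  d2:8  d3:5  d4:10  d5:0  d6:0 → peak 17
A@5: d1:17  d2:8  d3:5  d4:5  d5:5  d6:0 → peak 17
A@6: d1:17  d2:8  d3:5  d4:5  d5:0  d6:5 → peak 17
Best is A@2, peak 17.

17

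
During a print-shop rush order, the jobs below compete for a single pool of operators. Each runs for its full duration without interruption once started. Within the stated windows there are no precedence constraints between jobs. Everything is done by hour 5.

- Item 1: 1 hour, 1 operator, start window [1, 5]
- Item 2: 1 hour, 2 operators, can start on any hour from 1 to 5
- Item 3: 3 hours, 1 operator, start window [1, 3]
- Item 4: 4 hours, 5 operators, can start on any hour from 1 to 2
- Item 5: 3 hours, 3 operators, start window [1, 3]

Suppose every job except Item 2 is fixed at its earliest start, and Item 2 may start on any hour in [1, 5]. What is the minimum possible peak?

Item 2@1: h1:12  h2:9  h3:9  h4:5  h5:0 → peak 12
Item 2@2: h1:10  h2:11  h3:9  h4:5  h5:0 → peak 11
Item 2@3: h1:10  h2:9  h3:11  h4:5  h5:0 → peak 11
Item 2@4: h1:10  h2:9  h3:9  h4:7  h5:0 → peak 10
Item 2@5: h1:10  h2:9  h3:9  h4:5  h5:2 → peak 10
Best is Item 2@4, peak 10.

10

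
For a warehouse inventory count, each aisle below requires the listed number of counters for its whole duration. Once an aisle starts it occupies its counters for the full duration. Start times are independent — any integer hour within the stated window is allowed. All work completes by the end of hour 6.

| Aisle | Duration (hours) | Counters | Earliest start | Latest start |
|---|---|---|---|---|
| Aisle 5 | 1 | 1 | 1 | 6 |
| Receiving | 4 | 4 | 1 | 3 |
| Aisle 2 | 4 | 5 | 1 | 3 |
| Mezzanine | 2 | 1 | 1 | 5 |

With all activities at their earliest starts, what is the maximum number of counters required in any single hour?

Early-start schedule: Aisle 5@1, Receiving@1, Aisle 2@1, Mezzanine@1.
Load per hour: hour 1: 11, hour 2: 10, hour 3: 9, hour 4: 9, hour 5: 0, hour 6: 0.
Peak is 11.

11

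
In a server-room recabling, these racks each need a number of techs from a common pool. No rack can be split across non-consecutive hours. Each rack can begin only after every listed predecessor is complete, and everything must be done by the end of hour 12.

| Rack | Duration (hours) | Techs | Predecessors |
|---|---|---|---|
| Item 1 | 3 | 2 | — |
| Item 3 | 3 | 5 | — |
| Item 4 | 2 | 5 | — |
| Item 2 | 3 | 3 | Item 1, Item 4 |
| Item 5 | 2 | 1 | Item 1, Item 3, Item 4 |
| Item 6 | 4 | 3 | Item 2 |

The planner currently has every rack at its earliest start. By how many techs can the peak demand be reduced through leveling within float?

5

Early-start peak: h1:12  h2:12  h3:7  h4:4  h5:4  h6:3  h7:3  h8:3  h9:3  h10:3  h11:0  h12:0 ⇒ 12.
Leveled (Item 1@1, Item 3@1, Item 4@4, Item 2@6, Item 5@6, Item 6@9): h1:7  h2:7  h3:7  h4:5  h5:5  h6:4  h7:4  h8:3  h9:3  h10:3  h11:3  h12:3 ⇒ 7.
Reduction 12 − 7 = 5.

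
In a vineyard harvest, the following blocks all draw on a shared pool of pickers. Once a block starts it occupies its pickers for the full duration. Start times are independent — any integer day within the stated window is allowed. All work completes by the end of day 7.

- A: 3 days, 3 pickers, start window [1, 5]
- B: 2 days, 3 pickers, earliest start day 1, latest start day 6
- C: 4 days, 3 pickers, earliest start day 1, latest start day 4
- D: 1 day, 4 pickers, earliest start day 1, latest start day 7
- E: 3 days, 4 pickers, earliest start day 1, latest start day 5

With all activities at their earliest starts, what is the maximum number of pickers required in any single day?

17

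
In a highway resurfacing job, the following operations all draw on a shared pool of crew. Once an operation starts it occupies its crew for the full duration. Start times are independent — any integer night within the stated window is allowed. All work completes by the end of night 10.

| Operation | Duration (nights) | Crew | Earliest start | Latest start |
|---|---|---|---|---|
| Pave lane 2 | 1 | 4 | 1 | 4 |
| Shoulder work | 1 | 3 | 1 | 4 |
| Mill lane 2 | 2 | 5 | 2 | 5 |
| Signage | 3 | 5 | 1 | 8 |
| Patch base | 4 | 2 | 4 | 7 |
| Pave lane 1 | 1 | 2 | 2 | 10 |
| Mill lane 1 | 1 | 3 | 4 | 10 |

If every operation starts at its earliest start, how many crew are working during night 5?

At early start, night 5 has: Patch base.
Demand: 2 = 2.

2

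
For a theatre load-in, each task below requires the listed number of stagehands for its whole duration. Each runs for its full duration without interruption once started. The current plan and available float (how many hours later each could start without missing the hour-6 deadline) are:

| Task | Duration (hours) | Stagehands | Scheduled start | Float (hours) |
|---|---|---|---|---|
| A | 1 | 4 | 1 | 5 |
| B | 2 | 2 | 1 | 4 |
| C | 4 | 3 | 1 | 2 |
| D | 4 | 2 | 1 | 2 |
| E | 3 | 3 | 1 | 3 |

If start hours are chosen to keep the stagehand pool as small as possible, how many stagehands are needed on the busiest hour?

8

Early-start (A@1, B@1, C@1, D@1, E@1) gives peak 14: h1:14  h2:10  h3:8  h4:5  h5:0  h6:0.
Shift C→2, E→3.
Schedule A@1, B@1, C@2, D@1, E@3: h1:8  h2:7  h3:8  h4:8  h5:6  h6:0 — peak 8.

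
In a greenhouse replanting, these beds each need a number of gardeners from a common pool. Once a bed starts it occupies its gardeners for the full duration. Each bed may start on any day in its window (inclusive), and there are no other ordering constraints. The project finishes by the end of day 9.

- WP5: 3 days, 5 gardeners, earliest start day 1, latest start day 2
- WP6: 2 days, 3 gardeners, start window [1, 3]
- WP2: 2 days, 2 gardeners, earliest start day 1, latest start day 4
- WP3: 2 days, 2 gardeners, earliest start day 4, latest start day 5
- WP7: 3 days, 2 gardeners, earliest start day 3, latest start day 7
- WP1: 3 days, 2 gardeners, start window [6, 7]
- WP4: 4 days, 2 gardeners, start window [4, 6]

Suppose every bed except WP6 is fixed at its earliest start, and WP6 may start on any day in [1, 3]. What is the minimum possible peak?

WP6@1: d1:10  d2:10  d3:7  d4:6  d5:6  d6:4  d7:4  d8:2  d9:0 → peak 10
WP6@2: d1:7  d2:10  d3:10  d4:6  d5:6  d6:4  d7:4  d8:2  d9:0 → peak 10
WP6@3: d1:7  d2:7  d3:10  d4:9  d5:6  d6:4  d7:4  d8:2  d9:0 → peak 10
Best is WP6@1, peak 10.

10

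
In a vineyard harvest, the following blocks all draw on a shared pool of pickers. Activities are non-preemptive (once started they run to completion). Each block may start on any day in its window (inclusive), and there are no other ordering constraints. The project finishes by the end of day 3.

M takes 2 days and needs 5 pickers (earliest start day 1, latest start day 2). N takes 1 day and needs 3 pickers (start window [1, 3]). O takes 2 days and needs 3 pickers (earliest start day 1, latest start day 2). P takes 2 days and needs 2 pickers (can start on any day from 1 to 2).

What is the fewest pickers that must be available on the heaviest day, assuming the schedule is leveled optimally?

Early-start (M@1, N@1, O@1, P@1) gives peak 13: d1:13  d2:10  d3:0.
Shift O→2.
Schedule M@1, N@1, O@2, P@1: d1:10  d2:10  d3:3 — peak 10.
No arrangement of the 24 feasible schedules does better.

10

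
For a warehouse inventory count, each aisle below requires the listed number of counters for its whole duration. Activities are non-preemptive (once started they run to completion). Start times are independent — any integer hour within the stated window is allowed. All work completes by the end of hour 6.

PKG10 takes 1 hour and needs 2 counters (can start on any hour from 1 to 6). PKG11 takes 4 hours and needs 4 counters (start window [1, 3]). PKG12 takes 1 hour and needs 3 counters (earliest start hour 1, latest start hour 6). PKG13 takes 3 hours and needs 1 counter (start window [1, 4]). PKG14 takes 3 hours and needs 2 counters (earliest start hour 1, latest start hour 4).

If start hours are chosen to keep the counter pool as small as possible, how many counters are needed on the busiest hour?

6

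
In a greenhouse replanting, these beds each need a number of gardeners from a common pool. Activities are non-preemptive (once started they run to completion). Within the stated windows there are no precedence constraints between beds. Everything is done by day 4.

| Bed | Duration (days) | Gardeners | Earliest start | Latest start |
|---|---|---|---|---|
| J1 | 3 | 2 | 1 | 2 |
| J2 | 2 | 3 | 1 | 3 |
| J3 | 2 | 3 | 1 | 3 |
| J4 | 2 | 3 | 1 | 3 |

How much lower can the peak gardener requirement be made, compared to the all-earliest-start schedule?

3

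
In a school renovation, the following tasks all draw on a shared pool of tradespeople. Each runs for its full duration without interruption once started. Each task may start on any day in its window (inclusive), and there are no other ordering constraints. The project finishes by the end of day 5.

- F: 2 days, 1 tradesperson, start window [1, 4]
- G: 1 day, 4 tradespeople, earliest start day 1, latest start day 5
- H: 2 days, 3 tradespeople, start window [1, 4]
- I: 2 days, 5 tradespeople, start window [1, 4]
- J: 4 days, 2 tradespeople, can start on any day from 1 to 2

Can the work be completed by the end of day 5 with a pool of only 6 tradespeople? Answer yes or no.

The minimum achievable peak is 7; 6 < 7, so no feasible schedule stays within the cap.

no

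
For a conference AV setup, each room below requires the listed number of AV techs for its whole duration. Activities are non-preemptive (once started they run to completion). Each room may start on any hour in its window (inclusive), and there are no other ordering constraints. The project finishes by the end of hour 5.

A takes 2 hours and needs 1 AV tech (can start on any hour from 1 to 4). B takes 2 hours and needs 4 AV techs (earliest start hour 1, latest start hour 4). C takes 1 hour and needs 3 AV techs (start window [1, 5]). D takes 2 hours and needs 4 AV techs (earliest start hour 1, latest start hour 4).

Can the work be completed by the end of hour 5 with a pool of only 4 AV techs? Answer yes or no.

no

Total AV tech-hours = 21; over 5 hours the average is 21/5 > 4, so some hour must exceed 4.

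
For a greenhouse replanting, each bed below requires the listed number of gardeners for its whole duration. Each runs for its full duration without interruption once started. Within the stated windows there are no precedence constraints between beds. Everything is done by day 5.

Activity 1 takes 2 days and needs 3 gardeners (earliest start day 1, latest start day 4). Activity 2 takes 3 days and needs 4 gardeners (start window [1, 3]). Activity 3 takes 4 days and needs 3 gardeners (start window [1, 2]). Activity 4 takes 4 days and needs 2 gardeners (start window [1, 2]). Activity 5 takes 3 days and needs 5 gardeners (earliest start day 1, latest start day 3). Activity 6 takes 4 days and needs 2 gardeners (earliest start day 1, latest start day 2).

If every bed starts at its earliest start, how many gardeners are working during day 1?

At early start, day 1 has: Activity 1, Activity 2, Activity 3, Activity 4, Activity 5, Activity 6.
Demand: 3 + 4 + 3 + 2 + 5 + 2 = 19.

19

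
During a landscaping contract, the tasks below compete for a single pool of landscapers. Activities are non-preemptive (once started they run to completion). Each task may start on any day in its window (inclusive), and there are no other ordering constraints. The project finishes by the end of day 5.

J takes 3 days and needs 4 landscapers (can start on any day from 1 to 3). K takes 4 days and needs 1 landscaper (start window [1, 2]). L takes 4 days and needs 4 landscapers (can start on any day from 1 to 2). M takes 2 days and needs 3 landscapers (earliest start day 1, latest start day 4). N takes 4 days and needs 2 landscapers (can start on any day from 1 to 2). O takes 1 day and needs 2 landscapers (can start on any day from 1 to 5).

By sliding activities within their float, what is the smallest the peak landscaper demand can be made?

11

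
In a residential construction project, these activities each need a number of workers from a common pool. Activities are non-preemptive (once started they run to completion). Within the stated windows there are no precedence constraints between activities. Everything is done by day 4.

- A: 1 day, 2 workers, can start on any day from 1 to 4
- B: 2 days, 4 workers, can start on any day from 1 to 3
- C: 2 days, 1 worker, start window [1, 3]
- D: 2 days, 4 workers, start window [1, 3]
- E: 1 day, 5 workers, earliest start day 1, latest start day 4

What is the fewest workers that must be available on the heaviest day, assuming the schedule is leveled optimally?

Early-start (A@1, B@1, C@1, D@1, E@1) gives peak 16: d1:16  d2:9  d3:0  d4:0.
Shift C→3, D→2, E→4.
Schedule A@1, B@1, C@3, D@2, E@4: d1:6  d2:8  d3:5  d4:6 — peak 8.

8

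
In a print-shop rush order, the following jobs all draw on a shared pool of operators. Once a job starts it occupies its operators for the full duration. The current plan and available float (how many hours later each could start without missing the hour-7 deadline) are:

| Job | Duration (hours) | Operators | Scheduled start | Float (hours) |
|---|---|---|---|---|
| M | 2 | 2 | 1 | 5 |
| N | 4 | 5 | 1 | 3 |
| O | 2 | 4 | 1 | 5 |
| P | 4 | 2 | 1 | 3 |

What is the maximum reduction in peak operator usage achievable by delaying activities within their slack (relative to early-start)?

Early-start peak: h1:13  h2:13  h3:7  h4:7  h5:0  h6:0  h7:0 ⇒ 13.
Leveled (M@1, N@1, O@5, P@3): h1:7  h2:7  h3:7  h4:7  h5:6  h6:6  h7:0 ⇒ 7.
Reduction 13 − 7 = 6.

6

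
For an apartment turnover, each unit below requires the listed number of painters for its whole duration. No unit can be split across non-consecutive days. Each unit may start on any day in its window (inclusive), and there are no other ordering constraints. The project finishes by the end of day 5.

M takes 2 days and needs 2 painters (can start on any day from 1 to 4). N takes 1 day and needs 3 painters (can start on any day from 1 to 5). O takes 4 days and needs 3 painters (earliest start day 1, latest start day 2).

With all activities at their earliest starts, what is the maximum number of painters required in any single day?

8

Early-start schedule: M@1, N@1, O@1.
Load per day: day 1: 8, day 2: 5, day 3: 3, day 4: 3, day 5: 0.
Peak is 8.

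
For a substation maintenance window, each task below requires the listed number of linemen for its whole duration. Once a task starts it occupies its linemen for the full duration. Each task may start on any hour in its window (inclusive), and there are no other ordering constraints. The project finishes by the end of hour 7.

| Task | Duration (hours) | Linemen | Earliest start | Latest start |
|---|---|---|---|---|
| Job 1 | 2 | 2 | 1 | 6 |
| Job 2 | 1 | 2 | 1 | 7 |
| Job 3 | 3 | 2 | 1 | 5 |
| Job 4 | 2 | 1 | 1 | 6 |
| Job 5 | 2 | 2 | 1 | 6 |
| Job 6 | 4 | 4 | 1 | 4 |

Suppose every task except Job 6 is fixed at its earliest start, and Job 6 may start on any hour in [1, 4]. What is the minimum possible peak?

Job 6@1: h1:13  h2:11  h3:6  h4:4  h5:0  h6:0  h7:0 → peak 13
Job 6@2: h1:9  h2:11  h3:6  h4:4  h5:4  h6:0  h7:0 → peak 11
Job 6@3: h1:9  h2:7  h3:6  h4:4  h5:4  h6:4  h7:0 → peak 9
Job 6@4: h1:9  h2:7  h3:2  h4:4  h5:4  h6:4  h7:4 → peak 9
Best is Job 6@3, peak 9.

9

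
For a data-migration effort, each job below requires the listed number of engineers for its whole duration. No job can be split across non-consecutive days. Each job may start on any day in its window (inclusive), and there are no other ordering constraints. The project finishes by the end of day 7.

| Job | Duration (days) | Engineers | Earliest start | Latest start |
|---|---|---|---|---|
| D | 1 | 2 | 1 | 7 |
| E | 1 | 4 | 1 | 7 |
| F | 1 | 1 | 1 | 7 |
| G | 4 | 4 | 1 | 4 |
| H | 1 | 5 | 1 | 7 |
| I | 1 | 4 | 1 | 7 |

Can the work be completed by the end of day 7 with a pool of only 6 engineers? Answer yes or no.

Schedule D@1, E@1, F@2, G@2, H@6, I@7: d1:6  d2:5  d3:4  d4:4  d5:4  d6:5  d7:4 — peak 6 ≤ 6.

yes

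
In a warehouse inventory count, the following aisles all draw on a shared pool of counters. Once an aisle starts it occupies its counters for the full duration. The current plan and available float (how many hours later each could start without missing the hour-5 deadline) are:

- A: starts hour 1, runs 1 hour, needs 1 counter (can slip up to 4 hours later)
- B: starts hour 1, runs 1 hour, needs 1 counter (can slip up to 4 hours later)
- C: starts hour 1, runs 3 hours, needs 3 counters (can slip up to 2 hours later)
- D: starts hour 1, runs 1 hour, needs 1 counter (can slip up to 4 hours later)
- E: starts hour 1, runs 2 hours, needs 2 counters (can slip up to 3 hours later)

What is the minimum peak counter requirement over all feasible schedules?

4

Early-start (A@1, B@1, C@1, D@1, E@1) gives peak 8: h1:8  h2:5  h3:3  h4:0  h5:0.
Shift C→3, D→2.
Schedule A@1, B@1, C@3, D@2, E@1: h1:4  h2:3  h3:3  h4:3  h5:3 — peak 4.
Total counter-hours = 16 over 5 hours ⇒ peak ≥ ⌈16/5⌉ = 4, so 4 is optimal.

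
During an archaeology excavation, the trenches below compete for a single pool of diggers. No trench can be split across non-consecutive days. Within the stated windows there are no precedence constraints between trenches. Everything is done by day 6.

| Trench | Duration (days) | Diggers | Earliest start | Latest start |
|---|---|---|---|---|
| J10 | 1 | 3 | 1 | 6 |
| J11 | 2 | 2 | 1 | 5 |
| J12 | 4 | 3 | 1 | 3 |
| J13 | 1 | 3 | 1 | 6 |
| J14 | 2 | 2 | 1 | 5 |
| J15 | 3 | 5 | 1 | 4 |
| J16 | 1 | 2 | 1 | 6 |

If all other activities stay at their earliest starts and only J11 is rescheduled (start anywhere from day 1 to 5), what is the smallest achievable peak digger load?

J11@1: d1:20  d2:12  d3:8  d4:3  d5:0  d6:0 → peak 20
J11@2: d1:18  d2:12  d3:10  d4:3  d5:0  d6:0 → peak 18
J11@3: d1:18  d2:10  d3:10  d4:5  d5:0  d6:0 → peak 18
J11@4: d1:18  d2:10  d3:8  d4:5  d5:2  d6:0 → peak 18
J11@5: d1:18  d2:10  d3:8  d4:3  d5:2  d6:2 → peak 18
Best is J11@2, peak 18.

18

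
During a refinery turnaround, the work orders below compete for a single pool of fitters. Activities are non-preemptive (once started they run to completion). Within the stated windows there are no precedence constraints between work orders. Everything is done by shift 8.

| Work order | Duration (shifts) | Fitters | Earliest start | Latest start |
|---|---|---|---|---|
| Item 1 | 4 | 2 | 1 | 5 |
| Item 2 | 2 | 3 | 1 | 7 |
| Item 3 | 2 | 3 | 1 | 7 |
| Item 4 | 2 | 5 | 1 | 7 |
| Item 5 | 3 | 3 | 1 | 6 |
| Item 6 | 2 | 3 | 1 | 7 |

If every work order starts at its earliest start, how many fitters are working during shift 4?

At early start, shift 4 has: Item 1.
Demand: 2 = 2.

2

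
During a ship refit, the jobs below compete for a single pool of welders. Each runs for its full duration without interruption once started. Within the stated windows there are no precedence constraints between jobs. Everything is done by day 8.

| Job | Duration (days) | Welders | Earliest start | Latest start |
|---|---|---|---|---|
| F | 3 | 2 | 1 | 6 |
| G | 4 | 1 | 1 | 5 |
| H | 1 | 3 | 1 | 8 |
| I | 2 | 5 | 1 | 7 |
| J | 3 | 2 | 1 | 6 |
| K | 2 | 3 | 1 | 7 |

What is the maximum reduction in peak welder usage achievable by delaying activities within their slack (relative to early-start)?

11

Early-start peak: d1:16  d2:13  d3:5  d4:1  d5:0  d6:0  d7:0  d8:0 ⇒ 16.
Leveled (F@1, G@1, H@4, I@5, J@1, K@7): d1:5  d2:5  d3:5  d4:4  d5:5  d6:5  d7:3  d8:3 ⇒ 5.
Reduction 16 − 5 = 11.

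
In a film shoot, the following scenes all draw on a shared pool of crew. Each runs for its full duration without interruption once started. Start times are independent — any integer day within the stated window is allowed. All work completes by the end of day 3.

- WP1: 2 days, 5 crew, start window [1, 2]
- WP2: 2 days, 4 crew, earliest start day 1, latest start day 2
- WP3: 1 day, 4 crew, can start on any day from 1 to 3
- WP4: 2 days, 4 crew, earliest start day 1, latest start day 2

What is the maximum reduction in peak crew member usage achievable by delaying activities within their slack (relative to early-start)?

4

Early-start peak: d1:17  d2:13  d3:0 ⇒ 17.
Leveled (WP1@1, WP2@1, WP3@1, WP4@2): d1:13  d2:13  d3:4 ⇒ 13.
Reduction 17 − 13 = 4.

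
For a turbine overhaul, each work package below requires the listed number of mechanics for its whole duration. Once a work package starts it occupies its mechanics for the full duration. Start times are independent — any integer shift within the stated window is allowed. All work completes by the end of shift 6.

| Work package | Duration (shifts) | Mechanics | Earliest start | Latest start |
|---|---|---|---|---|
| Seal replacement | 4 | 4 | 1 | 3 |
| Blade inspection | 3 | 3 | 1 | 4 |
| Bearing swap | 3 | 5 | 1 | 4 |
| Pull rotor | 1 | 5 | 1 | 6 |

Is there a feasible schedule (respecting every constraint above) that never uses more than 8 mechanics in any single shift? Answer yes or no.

The minimum achievable peak is 9; 8 < 9, so no feasible schedule stays within the cap.

no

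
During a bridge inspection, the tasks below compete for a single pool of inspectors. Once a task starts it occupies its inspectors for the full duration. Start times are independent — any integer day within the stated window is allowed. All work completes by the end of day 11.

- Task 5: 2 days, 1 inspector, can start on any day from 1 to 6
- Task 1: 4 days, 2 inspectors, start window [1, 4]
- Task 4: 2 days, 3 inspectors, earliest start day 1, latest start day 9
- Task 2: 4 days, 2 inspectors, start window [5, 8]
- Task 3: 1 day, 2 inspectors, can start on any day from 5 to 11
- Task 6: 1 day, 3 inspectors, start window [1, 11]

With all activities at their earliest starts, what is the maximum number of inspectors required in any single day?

9

Early-start schedule: Task 5@1, Task 1@1, Task 4@1, Task 2@5, Task 3@5, Task 6@1.
Load per day: day 1: 9, day 2: 6, day 3: 2, day 4: 2, day 5: 4, day 6: 2, day 7: 2, day 8: 2, day 9: 0, day 10: 0, day 11: 0.
Peak is 9.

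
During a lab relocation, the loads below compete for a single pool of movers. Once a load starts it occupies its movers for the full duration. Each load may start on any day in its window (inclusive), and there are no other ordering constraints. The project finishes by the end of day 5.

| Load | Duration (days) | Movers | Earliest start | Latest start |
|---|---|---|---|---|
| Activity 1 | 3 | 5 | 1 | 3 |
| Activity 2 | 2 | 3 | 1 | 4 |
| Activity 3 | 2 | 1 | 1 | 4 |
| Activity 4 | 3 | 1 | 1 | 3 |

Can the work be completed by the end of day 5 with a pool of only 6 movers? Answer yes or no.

Schedule Activity 1@1, Activity 2@4, Activity 3@1, Activity 4@3: d1:6  d2:6  d3:6  d4:4  d5:4 — peak 6 ≤ 6.

yes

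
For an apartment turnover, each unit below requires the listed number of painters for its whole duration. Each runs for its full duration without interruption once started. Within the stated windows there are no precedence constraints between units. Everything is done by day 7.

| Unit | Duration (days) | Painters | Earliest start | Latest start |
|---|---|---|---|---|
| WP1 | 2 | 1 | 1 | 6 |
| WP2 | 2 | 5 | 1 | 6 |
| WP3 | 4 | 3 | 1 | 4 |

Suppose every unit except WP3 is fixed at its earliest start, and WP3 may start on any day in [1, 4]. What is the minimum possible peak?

6

WP3@1: d1:9  d2:9  d3:3  d4:3  d5:0  d6:0  d7:0 → peak 9
WP3@2: d1:6  d2:9  d3:3  d4:3  d5:3  d6:0  d7:0 → peak 9
WP3@3: d1:6  d2:6  d3:3  d4:3  d5:3  d6:3  d7:0 → peak 6
WP3@4: d1:6  d2:6  d3:0  d4:3  d5:3  d6:3  d7:3 → peak 6
Best is WP3@3, peak 6.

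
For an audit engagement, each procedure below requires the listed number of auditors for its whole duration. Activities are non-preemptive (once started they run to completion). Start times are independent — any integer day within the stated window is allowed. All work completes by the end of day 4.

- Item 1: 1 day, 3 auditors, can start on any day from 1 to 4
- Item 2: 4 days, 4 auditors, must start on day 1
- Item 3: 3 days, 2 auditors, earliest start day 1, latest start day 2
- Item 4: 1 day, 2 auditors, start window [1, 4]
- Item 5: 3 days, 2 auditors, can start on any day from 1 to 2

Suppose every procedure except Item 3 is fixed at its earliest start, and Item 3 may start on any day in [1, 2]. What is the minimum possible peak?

Item 3@1: d1:13  d2:8  d3:8  d4:4 → peak 13
Item 3@2: d1:11  d2:8  d3:8  d4:6 → peak 11
Best is Item 3@2, peak 11.

11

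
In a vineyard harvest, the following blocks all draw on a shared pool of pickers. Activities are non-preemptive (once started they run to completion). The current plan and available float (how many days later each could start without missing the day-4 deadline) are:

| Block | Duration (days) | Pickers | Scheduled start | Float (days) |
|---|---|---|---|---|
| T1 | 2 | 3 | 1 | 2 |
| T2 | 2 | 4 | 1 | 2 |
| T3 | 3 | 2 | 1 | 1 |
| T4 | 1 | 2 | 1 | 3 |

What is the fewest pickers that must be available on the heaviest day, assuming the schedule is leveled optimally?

Early-start (T1@1, T2@1, T3@1, T4@1) gives peak 11: d1:11  d2:9  d3:2  d4:0.
Shift T2→3, T4→4.
Schedule T1@1, T2@3, T3@1, T4@4: d1:5  d2:5  d3:6  d4:6 — peak 6.
Total picker-days = 22 over 4 days ⇒ peak ≥ ⌈22/4⌉ = 6, so 6 is optimal.

6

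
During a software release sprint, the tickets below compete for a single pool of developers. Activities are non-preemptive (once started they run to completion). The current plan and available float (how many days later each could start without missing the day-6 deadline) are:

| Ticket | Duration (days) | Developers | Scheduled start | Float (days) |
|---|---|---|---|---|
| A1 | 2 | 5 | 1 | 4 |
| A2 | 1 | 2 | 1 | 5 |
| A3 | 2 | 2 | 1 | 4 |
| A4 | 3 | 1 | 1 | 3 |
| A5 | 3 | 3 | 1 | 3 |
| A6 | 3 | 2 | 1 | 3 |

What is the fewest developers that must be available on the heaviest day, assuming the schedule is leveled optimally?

Early-start (A1@1, A2@1, A3@1, A4@1, A5@1, A6@1) gives peak 15: d1:15  d2:13  d3:6  d4:0  d5:0  d6:0.
Shift A3→2, A4→3, A5→3, A6→4.
Schedule A1@1, A2@1, A3@2, A4@3, A5@3, A6@4: d1:7  d2:7  d3:6  d4:6  d5:6  d6:2 — peak 7.

7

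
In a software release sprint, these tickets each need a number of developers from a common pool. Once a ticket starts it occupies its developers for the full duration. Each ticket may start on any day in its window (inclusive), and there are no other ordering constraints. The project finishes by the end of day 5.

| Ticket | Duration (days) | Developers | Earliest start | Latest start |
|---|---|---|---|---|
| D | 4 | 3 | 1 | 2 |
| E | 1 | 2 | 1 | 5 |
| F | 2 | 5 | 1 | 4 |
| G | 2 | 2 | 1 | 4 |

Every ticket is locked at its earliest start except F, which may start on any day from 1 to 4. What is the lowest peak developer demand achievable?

8

F@1: d1:12  d2:10  d3:3  d4:3  d5:0 → peak 12
F@2: d1:7  d2:10  d3:8  d4:3  d5:0 → peak 10
F@3: d1:7  d2:5  d3:8  d4:8  d5:0 → peak 8
F@4: d1:7  d2:5  d3:3  d4:8  d5:5 → peak 8
Best is F@3, peak 8.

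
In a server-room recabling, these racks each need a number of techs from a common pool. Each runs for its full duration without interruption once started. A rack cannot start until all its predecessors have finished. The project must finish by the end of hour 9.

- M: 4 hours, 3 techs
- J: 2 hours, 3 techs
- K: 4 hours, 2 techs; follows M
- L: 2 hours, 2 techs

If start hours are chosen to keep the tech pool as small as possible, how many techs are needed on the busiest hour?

Early-start (M@1, J@1, K@5, L@1) gives peak 8: h1:8  h2:8  h3:3  h4:3  h5:2  h6:2  h7:2  h8:2  h9:0.
Shift J→5.
Schedule M@1, J@5, K@5, L@1: h1:5  h2:5  h3:3  h4:3  h5:5  h6:5  h7:2  h8:2  h9:0 — peak 5.

5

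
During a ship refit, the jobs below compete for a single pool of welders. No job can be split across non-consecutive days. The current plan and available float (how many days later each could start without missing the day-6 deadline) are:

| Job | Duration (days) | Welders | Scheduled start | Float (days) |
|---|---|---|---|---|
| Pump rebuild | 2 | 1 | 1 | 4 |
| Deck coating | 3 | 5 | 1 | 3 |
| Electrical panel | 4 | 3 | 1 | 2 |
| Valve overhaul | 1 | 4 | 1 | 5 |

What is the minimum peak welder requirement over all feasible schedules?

8

Early-start (Pump rebuild@1, Deck coating@1, Electrical panel@1, Valve overhaul@1) gives peak 13: d1:13  d2:9  d3:8  d4:3  d5:0  d6:0.
Shift Electrical panel→3, Valve overhaul→4.
Schedule Pump rebuild@1, Deck coating@1, Electrical panel@3, Valve overhaul@4: d1:6  d2:6  d3:8  d4:7  d5:3  d6:3 — peak 8.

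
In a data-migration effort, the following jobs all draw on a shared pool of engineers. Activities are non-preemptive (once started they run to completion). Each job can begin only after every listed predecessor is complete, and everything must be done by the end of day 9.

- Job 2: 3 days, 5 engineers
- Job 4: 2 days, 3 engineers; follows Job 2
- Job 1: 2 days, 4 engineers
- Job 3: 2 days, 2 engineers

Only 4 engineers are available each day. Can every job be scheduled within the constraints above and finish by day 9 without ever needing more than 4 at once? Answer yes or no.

The minimum achievable peak is 5; 4 < 5, so no feasible schedule stays within the cap.

no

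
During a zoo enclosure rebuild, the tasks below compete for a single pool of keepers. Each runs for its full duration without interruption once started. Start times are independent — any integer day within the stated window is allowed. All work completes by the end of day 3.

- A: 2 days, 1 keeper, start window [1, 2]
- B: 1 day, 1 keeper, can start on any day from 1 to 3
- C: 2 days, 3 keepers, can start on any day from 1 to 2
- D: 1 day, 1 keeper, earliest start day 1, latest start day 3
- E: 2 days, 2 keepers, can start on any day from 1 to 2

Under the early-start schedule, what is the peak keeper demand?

8

Early-start schedule: A@1, B@1, C@1, D@1, E@1.
Load per day: day 1: 8, day 2: 6, day 3: 0.
Peak is 8.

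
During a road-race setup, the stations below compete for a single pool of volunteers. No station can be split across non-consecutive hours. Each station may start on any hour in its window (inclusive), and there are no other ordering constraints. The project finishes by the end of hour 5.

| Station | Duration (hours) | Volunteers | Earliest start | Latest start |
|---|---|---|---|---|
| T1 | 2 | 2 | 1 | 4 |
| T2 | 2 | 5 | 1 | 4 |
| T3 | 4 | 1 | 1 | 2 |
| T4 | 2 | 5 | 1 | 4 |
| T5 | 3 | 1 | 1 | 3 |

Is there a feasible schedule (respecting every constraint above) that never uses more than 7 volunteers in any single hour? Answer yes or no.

no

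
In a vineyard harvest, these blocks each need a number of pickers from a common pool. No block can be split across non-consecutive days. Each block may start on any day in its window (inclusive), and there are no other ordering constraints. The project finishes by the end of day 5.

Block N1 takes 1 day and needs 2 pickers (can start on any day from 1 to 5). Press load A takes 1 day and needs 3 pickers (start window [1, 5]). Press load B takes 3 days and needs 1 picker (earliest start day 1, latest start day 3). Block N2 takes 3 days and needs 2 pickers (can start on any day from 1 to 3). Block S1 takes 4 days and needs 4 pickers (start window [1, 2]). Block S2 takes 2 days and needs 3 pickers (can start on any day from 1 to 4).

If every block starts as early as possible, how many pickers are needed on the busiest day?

Early-start schedule: Block N1@1, Press load A@1, Press load B@1, Block N2@1, Block S1@1, Block S2@1.
Load per day: day 1: 15, day 2: 10, day 3: 7, day 4: 4, day 5: 0.
Peak is 15.

15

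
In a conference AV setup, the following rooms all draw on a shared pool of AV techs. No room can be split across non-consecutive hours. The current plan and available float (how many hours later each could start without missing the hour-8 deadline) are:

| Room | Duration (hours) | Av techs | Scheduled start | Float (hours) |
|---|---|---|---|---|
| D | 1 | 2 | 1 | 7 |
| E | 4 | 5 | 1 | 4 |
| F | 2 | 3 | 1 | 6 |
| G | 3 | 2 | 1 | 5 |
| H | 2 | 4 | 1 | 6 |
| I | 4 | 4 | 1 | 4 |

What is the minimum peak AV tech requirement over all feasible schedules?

Early-start (D@1, E@1, F@1, G@1, H@1, I@1) gives peak 20: h1:20  h2:18  h3:11  h4:9  h5:0  h6:0  h7:0  h8:0.
Shift F→2, G→4, H→7, I→5.
Schedule D@1, E@1, F@2, G@4, H@7, I@5: h1:7  h2:8  h3:8  h4:7  h5:6  h6:6  h7:8  h8:8 — peak 8.
Total AV tech-hours = 58 over 8 hours ⇒ peak ≥ ⌈58/8⌉ = 8, so 8 is optimal.

8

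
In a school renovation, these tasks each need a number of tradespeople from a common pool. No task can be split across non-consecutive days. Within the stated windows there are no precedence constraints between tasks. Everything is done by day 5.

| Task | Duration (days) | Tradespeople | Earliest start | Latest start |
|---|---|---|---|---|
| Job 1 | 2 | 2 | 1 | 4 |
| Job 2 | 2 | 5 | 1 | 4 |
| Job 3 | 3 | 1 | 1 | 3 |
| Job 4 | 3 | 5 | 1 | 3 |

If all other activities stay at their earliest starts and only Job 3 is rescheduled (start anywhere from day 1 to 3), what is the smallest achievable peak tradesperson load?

12

Job 3@1: d1:13  d2:13  d3:6  d4:0  d5:0 → peak 13
Job 3@2: d1:12  d2:13  d3:6  d4:1  d5:0 → peak 13
Job 3@3: d1:12  d2:12  d3:6  d4:1  d5:1 → peak 12
Best is Job 3@3, peak 12.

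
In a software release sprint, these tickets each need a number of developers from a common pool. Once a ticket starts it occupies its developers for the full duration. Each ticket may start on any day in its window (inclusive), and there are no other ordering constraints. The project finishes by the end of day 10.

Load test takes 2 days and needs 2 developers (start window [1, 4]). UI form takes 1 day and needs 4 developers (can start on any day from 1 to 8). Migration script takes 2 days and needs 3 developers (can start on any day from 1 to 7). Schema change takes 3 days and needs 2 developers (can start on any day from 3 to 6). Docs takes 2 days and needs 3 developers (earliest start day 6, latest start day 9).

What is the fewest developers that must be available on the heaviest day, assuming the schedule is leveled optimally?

Early-start (Load test@1, UI form@1, Migration script@1, Schema change@3, Docs@6) gives peak 9: d1:9  d2:5  d3:2  d4:2  d5:2  d6:3  d7:3  d8:0  d9:0  d10:0.
Shift UI form→3, Migration script→4, Schema change→6, Docs→9.
Schedule Load test@1, UI form@3, Migration script@4, Schema change@6, Docs@9: d1:2  d2:2  d3:4  d4:3  d5:3  d6:2  d7:2  d8:2  d9:3  d10:3 — peak 4.

4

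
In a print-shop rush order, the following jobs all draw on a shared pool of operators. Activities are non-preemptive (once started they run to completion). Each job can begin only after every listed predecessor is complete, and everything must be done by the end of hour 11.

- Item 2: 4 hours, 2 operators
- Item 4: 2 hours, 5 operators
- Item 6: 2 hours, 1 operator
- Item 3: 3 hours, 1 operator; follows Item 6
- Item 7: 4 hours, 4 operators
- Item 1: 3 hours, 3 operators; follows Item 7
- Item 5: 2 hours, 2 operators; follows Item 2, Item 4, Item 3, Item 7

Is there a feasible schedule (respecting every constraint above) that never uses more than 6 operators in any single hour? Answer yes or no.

Schedule Item 2@1, Item 4@5, Item 6@5, Item 3@7, Item 7@1, Item 1@7, Item 5@10: h1:6  h2:6  h3:6  h4:6  h5:6  h6:6  h7:4  h8:4  h9:4  h10:2  h11:2 — peak 6 ≤ 6.

yes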